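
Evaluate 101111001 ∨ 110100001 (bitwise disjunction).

OR: 1 when either bit is 1
  101111001
| 110100001
-----------
  111111001
Decimal: 377 | 417 = 505



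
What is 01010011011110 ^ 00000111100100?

XOR: 1 when bits differ
  01010011011110
^ 00000111100100
----------------
  01010100111010
Decimal: 5342 ^ 484 = 5434



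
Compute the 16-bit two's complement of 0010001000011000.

Original: 0010001000011000
Step 1 - Invert all bits: 1101110111100111
Step 2 - Add 1: 1101110111101000
Verification: 0010001000011000 + 1101110111101000 = 10000000000000000; discarding the end carry (carry out of the top bit) leaves the 16-bit value 0000000000000000, as required for x + (-x)



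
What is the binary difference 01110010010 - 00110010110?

Method 1 - Direct subtraction (column by column from the right: bit − bit − borrow-in; if negative, add 2 and borrow 1 from the next column):
borrow: 01111111000
        01110010010
-       00110010110
-------------------
        00111111100

Method 2 - Add two's complement:
Two's complement of 00110010110: invert → 11001101001, add 1 → 11001101010
  01110010010
+ 11001101010
-------------
 100111111100  (end carry out of the top bit = 1)
Discarding the end carry: 00111111100
Decimal check:
  01110010010 = 512 + 256 + 128 + 16 + 2 = 914
  00110010110 = 256 + 128 + 16 + 4 + 2 = 406
  914 - 406 = 508, and 00111111100 = 256 + 128 + 64 + 32 + 16 + 8 + 4 = 508 ✓



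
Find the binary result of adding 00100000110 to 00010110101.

Add column by column from the right: bit + bit + carry-in; write the sum mod 2, carry 1 when the sum is 2 or 3.
carry:  00000001000
        00100000110
+       00010110101
-------------------
       000110111011
(the carry out of the leftmost column, 0, becomes the leading bit)
Decimal check:
  00100000110 = 256 + 4 + 2 = 262
  00010110101 = 128 + 32 + 16 + 4 + 1 = 181
  262 + 181 = 443, and 000110111011 = 256 + 128 + 32 + 16 + 8 + 2 + 1 = 443 ✓



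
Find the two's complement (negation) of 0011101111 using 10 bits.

Original: 0011101111
Step 1 - Invert all bits: 1100010000
Step 2 - Add 1: 1100010001
Verification: 0011101111 + 1100010001 = 10000000000; discarding the end carry (carry out of the top bit) leaves the 10-bit value 0000000000, as required for x + (-x)



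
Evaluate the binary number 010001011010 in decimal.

Sum of powers of 2 for each 1-bit:
2^1 + 2^3 + 2^4 + 2^6 + 2^10
= 2 + 8 + 16 + 64 + 1024
= 1114



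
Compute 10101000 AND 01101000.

AND: 1 only when both bits are 1
  10101000
& 01101000
----------
  00101000
Decimal: 168 & 104 = 40



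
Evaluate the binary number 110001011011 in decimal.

Sum of powers of 2 for each 1-bit:
2^0 + 2^1 + 2^3 + 2^4 + 2^6 + 2^10 + 2^11
= 1 + 2 + 8 + 16 + 64 + 1024 + 2048
= 3163



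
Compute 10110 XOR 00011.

XOR: 1 when bits differ
  10110
^ 00011
-------
  10101
Decimal: 22 ^ 3 = 21



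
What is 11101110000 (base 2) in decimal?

Sum of powers of 2 for each 1-bit:
2^4 + 2^5 + 2^6 + 2^8 + 2^9 + 2^10
= 16 + 32 + 64 + 256 + 512 + 1024
= 1904



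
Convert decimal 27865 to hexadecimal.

Using repeated division by 16 (digits 10–15 are A–F):
27865 ÷ 16 = 1741 remainder 9
1741 ÷ 16 = 108 remainder 13 (D)
108 ÷ 16 = 6 remainder 12 (C)
6 ÷ 16 = 0 remainder 6
Reading remainders bottom to top: 6CD9



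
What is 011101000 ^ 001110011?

XOR: 1 when bits differ
  011101000
^ 001110011
-----------
  010011011
Decimal: 232 ^ 115 = 155



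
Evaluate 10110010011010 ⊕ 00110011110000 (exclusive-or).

XOR: 1 when bits differ
  10110010011010
^ 00110011110000
----------------
  10000001101010
Decimal: 11418 ^ 3312 = 8298



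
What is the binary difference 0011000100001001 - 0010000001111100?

Method 1 - Direct subtraction (column by column from the right: bit − bit − borrow-in; if negative, add 2 and borrow 1 from the next column):
borrow: 0000000111111000
        0011000100001001
-       0010000001111100
------------------------
        0001000010001101

Method 2 - Add two's complement:
Two's complement of 0010000001111100: invert → 1101111110000011, add 1 → 1101111110000100
  0011000100001001
+ 1101111110000100
------------------
 10001000010001101  (end carry out of the top bit = 1)
Discarding the end carry: 0001000010001101
Decimal check:
  0011000100001001 = 8192 + 4096 + 256 + 8 + 1 = 12553
  0010000001111100 = 8192 + 64 + 32 + 16 + 8 + 4 = 8316
  12553 - 8316 = 4237, and 0001000010001101 = 4096 + 128 + 8 + 4 + 1 = 4237 ✓



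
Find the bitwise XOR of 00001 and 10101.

XOR: 1 when bits differ
  00001
^ 10101
-------
  10100
Decimal: 1 ^ 21 = 20



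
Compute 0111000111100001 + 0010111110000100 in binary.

Add column by column from the right: bit + bit + carry-in; write the sum mod 2, carry 1 when the sum is 2 or 3.
carry:  1111111100000000
        0111000111100001
+       0010111110000100
------------------------
       01010000101100101
(the carry out of the leftmost column, 0, becomes the leading bit)
Decimal check:
  0111000111100001 = 16384 + 8192 + 4096 + 256 + 128 + 64 + 32 + 1 = 29153
  0010111110000100 = 8192 + 2048 + 1024 + 512 + 256 + 128 + 4 = 12164
  29153 + 12164 = 41317, and 01010000101100101 = 32768 + 8192 + 256 + 64 + 32 + 4 + 1 = 41317 ✓



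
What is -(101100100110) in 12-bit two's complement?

Original (sign bit 1, negative): 101100100110
Step 1 - Invert all bits: 010011011001
Step 2 - Add 1: 010011011010
Verification: 101100100110 + 010011011010 = 1000000000000; discarding the end carry (carry out of the top bit) leaves the 12-bit value 000000000000, as required for x + (-x)



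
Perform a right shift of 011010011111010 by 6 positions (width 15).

Original: 011010011111010 (decimal 13562)
Shift right by 6 positions
Drop the 6 low bits; fill with zeros on the left
Result: 000000011010011 (decimal 211)
Equivalent: 13562 >> 6 = 13562 ÷ 2^6 = 211



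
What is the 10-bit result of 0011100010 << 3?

Original: 0011100010 (decimal 226)
Shift left by 3 positions
Append 3 zeros on the right and drop the 3 high bits that overflow the 10-bit width
Result: 1100010000 (decimal 784)
Equivalent: 226 << 3 = 226 × 2^3 = 1808, truncated to 10 bits = 784



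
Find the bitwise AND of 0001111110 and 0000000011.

AND: 1 only when both bits are 1
  0001111110
& 0000000011
------------
  0000000010
Decimal: 126 & 3 = 2



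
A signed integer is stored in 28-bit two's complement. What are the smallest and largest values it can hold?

For 28-bit two's complement:
Minimum: -2^27 = -134217728
Maximum: 2^27 - 1 = 134217727



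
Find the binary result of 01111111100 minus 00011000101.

Method 1 - Direct subtraction (column by column from the right: bit − bit − borrow-in; if negative, add 2 and borrow 1 from the next column):
borrow: 00000001110
        01111111100
-       00011000101
-------------------
        01100110111

Method 2 - Add two's complement:
Two's complement of 00011000101: invert → 11100111010, add 1 → 11100111011
  01111111100
+ 11100111011
-------------
 101100110111  (end carry out of the top bit = 1)
Discarding the end carry: 01100110111
Decimal check:
  01111111100 = 512 + 256 + 128 + 64 + 32 + 16 + 8 + 4 = 1020
  00011000101 = 128 + 64 + 4 + 1 = 197
  1020 - 197 = 823, and 01100110111 = 512 + 256 + 32 + 16 + 4 + 2 + 1 = 823 ✓



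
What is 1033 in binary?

Using repeated division by 2:
1033 ÷ 2 = 516 remainder 1
516 ÷ 2 = 258 remainder 0
258 ÷ 2 = 129 remainder 0
129 ÷ 2 = 64 remainder 1
64 ÷ 2 = 32 remainder 0
32 ÷ 2 = 16 remainder 0
16 ÷ 2 = 8 remainder 0
8 ÷ 2 = 4 remainder 0
4 ÷ 2 = 2 remainder 0
2 ÷ 2 = 1 remainder 0
1 ÷ 2 = 0 remainder 1
Reading remainders bottom to top: 10000001001



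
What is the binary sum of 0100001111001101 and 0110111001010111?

Add column by column from the right: bit + bit + carry-in; write the sum mod 2, carry 1 when the sum is 2 or 3.
carry:  1001111110111110
        0100001111001101
+       0110111001010111
------------------------
       01011001000100100
(the carry out of the leftmost column, 0, becomes the leading bit)
Decimal check:
  0100001111001101 = 16384 + 512 + 256 + 128 + 64 + 8 + 4 + 1 = 17357
  0110111001010111 = 16384 + 8192 + 2048 + 1024 + 512 + 64 + 16 + 4 + 2 + 1 = 28247
  17357 + 28247 = 45604, and 01011001000100100 = 32768 + 8192 + 4096 + 512 + 32 + 4 = 45604 ✓



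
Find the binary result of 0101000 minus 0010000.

Method 1 - Direct subtraction (column by column from the right: bit − bit − borrow-in; if negative, add 2 and borrow 1 from the next column):
borrow: 0100000
        0101000
-       0010000
---------------
        0011000

Method 2 - Add two's complement:
Two's complement of 0010000: invert → 1101111, add 1 → 1110000
  0101000
+ 1110000
---------
 10011000  (end carry out of the top bit = 1)
Discarding the end carry: 0011000
Decimal check:
  0101000 = 32 + 8 = 40
  0010000 = 16
  40 - 16 = 24, and 0011000 = 16 + 8 = 24 ✓



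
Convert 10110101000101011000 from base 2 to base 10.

Sum of powers of 2 for each 1-bit:
2^3 + 2^4 + 2^6 + 2^8 + 2^12 + 2^14 + 2^16 + 2^17 + 2^19
= 8 + 16 + 64 + 256 + 4096 + 16384 + 65536 + 131072 + 524288
= 741720



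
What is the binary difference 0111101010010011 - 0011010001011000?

Method 1 - Direct subtraction (column by column from the right: bit − bit − borrow-in; if negative, add 2 and borrow 1 from the next column):
borrow: 0000100011110000
        0111101010010011
-       0011010001011000
------------------------
        0100011000111011

Method 2 - Add two's complement:
Two's complement of 0011010001011000: invert → 1100101110100111, add 1 → 1100101110101000
  0111101010010011
+ 1100101110101000
------------------
 10100011000111011  (end carry out of the top bit = 1)
Discarding the end carry: 0100011000111011
Decimal check:
  0111101010010011 = 16384 + 8192 + 4096 + 2048 + 512 + 128 + 16 + 2 + 1 = 31379
  0011010001011000 = 8192 + 4096 + 1024 + 64 + 16 + 8 = 13400
  31379 - 13400 = 17979, and 0100011000111011 = 16384 + 1024 + 512 + 32 + 16 + 8 + 2 + 1 = 17979 ✓



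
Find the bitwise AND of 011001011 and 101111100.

AND: 1 only when both bits are 1
  011001011
& 101111100
-----------
  001001000
Decimal: 203 & 380 = 72



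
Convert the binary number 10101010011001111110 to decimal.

Sum of powers of 2 for each 1-bit:
2^1 + 2^2 + 2^3 + 2^4 + 2^5 + 2^6 + 2^9 + 2^10 + 2^13 + 2^15 + 2^17 + 2^19
= 2 + 4 + 8 + 16 + 32 + 64 + 512 + 1024 + 8192 + 32768 + 131072 + 524288
= 697982



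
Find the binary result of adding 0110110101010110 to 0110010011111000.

Add column by column from the right: bit + bit + carry-in; write the sum mod 2, carry 1 when the sum is 2 or 3.
carry:  1101101111100000
        0110110101010110
+       0110010011111000
------------------------
       01101001001001110
(the carry out of the leftmost column, 0, becomes the leading bit)
Decimal check:
  0110110101010110 = 16384 + 8192 + 2048 + 1024 + 256 + 64 + 16 + 4 + 2 = 27990
  0110010011111000 = 16384 + 8192 + 1024 + 128 + 64 + 32 + 16 + 8 = 25848
  27990 + 25848 = 53838, and 01101001001001110 = 32768 + 16384 + 4096 + 512 + 64 + 8 + 4 + 2 = 53838 ✓



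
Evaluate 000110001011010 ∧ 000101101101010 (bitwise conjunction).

AND: 1 only when both bits are 1
  000110001011010
& 000101101101010
-----------------
  000100001001010
Decimal: 3162 & 2922 = 2122



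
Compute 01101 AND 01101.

AND: 1 only when both bits are 1
  01101
& 01101
-------
  01101
Decimal: 13 & 13 = 13



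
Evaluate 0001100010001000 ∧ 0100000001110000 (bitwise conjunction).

AND: 1 only when both bits are 1
  0001100010001000
& 0100000001110000
------------------
  0000000000000000
Decimal: 6280 & 16496 = 0



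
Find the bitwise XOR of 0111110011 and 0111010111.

XOR: 1 when bits differ
  0111110011
^ 0111010111
------------
  0000100100
Decimal: 499 ^ 471 = 36



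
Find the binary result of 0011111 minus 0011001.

Method 1 - Direct subtraction (column by column from the right: bit − bit − borrow-in; if negative, add 2 and borrow 1 from the next column):
borrow: 0000000
        0011111
-       0011001
---------------
        0000110

Method 2 - Add two's complement:
Two's complement of 0011001: invert → 1100110, add 1 → 1100111
  0011111
+ 1100111
---------
 10000110  (end carry out of the top bit = 1)
Discarding the end carry: 0000110
Decimal check:
  0011111 = 16 + 8 + 4 + 2 + 1 = 31
  0011001 = 16 + 8 + 1 = 25
  31 - 25 = 6, and 0000110 = 4 + 2 = 6 ✓



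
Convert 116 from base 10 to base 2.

Using repeated division by 2:
116 ÷ 2 = 58 remainder 0
58 ÷ 2 = 29 remainder 0
29 ÷ 2 = 14 remainder 1
14 ÷ 2 = 7 remainder 0
7 ÷ 2 = 3 remainder 1
3 ÷ 2 = 1 remainder 1
1 ÷ 2 = 0 remainder 1
Reading remainders bottom to top: 1110100



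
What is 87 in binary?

Using repeated division by 2:
87 ÷ 2 = 43 remainder 1
43 ÷ 2 = 21 remainder 1
21 ÷ 2 = 10 remainder 1
10 ÷ 2 = 5 remainder 0
5 ÷ 2 = 2 remainder 1
2 ÷ 2 = 1 remainder 0
1 ÷ 2 = 0 remainder 1
Reading remainders bottom to top: 1010111



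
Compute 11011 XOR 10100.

XOR: 1 when bits differ
  11011
^ 10100
-------
  01111
Decimal: 27 ^ 20 = 15



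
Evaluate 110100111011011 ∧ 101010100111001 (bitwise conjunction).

AND: 1 only when both bits are 1
  110100111011011
& 101010100111001
-----------------
  100000100011001
Decimal: 27099 & 21817 = 16665



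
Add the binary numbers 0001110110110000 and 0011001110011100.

Add column by column from the right: bit + bit + carry-in; write the sum mod 2, carry 1 when the sum is 2 or 3.
carry:  0111111101100000
        0001110110110000
+       0011001110011100
------------------------
       00101000101001100
(the carry out of the leftmost column, 0, becomes the leading bit)
Decimal check:
  0001110110110000 = 4096 + 2048 + 1024 + 256 + 128 + 32 + 16 = 7600
  0011001110011100 = 8192 + 4096 + 512 + 256 + 128 + 16 + 8 + 4 = 13212
  7600 + 13212 = 20812, and 00101000101001100 = 16384 + 4096 + 256 + 64 + 8 + 4 = 20812 ✓



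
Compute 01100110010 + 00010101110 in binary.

Add column by column from the right: bit + bit + carry-in; write the sum mod 2, carry 1 when the sum is 2 or 3.
carry:  00001111100
        01100110010
+       00010101110
-------------------
       001111100000
(the carry out of the leftmost column, 0, becomes the leading bit)
Decimal check:
  01100110010 = 512 + 256 + 32 + 16 + 2 = 818
  00010101110 = 128 + 32 + 8 + 4 + 2 = 174
  818 + 174 = 992, and 001111100000 = 512 + 256 + 128 + 64 + 32 = 992 ✓



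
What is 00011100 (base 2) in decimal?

Sum of powers of 2 for each 1-bit:
2^2 + 2^3 + 2^4
= 4 + 8 + 16
= 28



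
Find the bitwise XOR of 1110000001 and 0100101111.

XOR: 1 when bits differ
  1110000001
^ 0100101111
------------
  1010101110
Decimal: 897 ^ 303 = 686



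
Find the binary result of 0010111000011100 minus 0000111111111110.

Method 1 - Direct subtraction (column by column from the right: bit − bit − borrow-in; if negative, add 2 and borrow 1 from the next column):
borrow: 0011111111111100
        0010111000011100
-       0000111111111110
------------------------
        0001111000011110

Method 2 - Add two's complement:
Two's complement of 0000111111111110: invert → 1111000000000001, add 1 → 1111000000000010
  0010111000011100
+ 1111000000000010
------------------
 10001111000011110  (end carry out of the top bit = 1)
Discarding the end carry: 0001111000011110
Decimal check:
  0010111000011100 = 8192 + 2048 + 1024 + 512 + 16 + 8 + 4 = 11804
  0000111111111110 = 2048 + 1024 + 512 + 256 + 128 + 64 + 32 + 16 + 8 + 4 + 2 = 4094
  11804 - 4094 = 7710, and 0001111000011110 = 4096 + 2048 + 1024 + 512 + 16 + 8 + 4 + 2 = 7710 ✓



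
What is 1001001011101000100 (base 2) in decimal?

Sum of powers of 2 for each 1-bit:
2^2 + 2^6 + 2^8 + 2^9 + 2^10 + 2^12 + 2^15 + 2^18
= 4 + 64 + 256 + 512 + 1024 + 4096 + 32768 + 262144
= 300868



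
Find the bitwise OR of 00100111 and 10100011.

OR: 1 when either bit is 1
  00100111
| 10100011
----------
  10100111
Decimal: 39 | 163 = 167



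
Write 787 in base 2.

Using repeated division by 2:
787 ÷ 2 = 393 remainder 1
393 ÷ 2 = 196 remainder 1
196 ÷ 2 = 98 remainder 0
98 ÷ 2 = 49 remainder 0
49 ÷ 2 = 24 remainder 1
24 ÷ 2 = 12 remainder 0
12 ÷ 2 = 6 remainder 0
6 ÷ 2 = 3 remainder 0
3 ÷ 2 = 1 remainder 1
1 ÷ 2 = 0 remainder 1
Reading remainders bottom to top: 1100010011



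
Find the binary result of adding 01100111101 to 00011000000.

Add column by column from the right: bit + bit + carry-in; write the sum mod 2, carry 1 when the sum is 2 or 3.
carry:  00000000000
        01100111101
+       00011000000
-------------------
       001111111101
(the carry out of the leftmost column, 0, becomes the leading bit)
Decimal check:
  01100111101 = 512 + 256 + 32 + 16 + 8 + 4 + 1 = 829
  00011000000 = 128 + 64 = 192
  829 + 192 = 1021, and 001111111101 = 512 + 256 + 128 + 64 + 32 + 16 + 8 + 4 + 1 = 1021 ✓



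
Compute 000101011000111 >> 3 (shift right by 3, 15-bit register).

Original: 000101011000111 (decimal 2759)
Shift right by 3 positions
Drop the 3 low bits; fill with zeros on the left
Result: 000000101011000 (decimal 344)
Equivalent: 2759 >> 3 = 2759 ÷ 2^3 = 344



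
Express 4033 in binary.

Using repeated division by 2:
4033 ÷ 2 = 2016 remainder 1
2016 ÷ 2 = 1008 remainder 0
1008 ÷ 2 = 504 remainder 0
504 ÷ 2 = 252 remainder 0
252 ÷ 2 = 126 remainder 0
126 ÷ 2 = 63 remainder 0
63 ÷ 2 = 31 remainder 1
31 ÷ 2 = 15 remainder 1
15 ÷ 2 = 7 remainder 1
7 ÷ 2 = 3 remainder 1
3 ÷ 2 = 1 remainder 1
1 ÷ 2 = 0 remainder 1
Reading remainders bottom to top: 111111000001



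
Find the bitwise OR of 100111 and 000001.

OR: 1 when either bit is 1
  100111
| 000001
--------
  100111
Decimal: 39 | 1 = 39



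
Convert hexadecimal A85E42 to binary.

Convert each hex digit to 4 bits:
  A = 1010
  8 = 1000
  5 = 0101
  E = 1110
  4 = 0100
  2 = 0010
Concatenate: 101010000101111001000010



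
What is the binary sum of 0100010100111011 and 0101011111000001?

Add column by column from the right: bit + bit + carry-in; write the sum mod 2, carry 1 when the sum is 2 or 3.
carry:  1000111000000110
        0100010100111011
+       0101011111000001
------------------------
       01001110011111100
(the carry out of the leftmost column, 0, becomes the leading bit)
Decimal check:
  0100010100111011 = 16384 + 1024 + 256 + 32 + 16 + 8 + 2 + 1 = 17723
  0101011111000001 = 16384 + 4096 + 1024 + 512 + 256 + 128 + 64 + 1 = 22465
  17723 + 22465 = 40188, and 01001110011111100 = 32768 + 4096 + 2048 + 1024 + 128 + 64 + 32 + 16 + 8 + 4 = 40188 ✓



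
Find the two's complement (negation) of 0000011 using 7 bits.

Original: 0000011
Step 1 - Invert all bits: 1111100
Step 2 - Add 1: 1111101
Verification: 0000011 + 1111101 = 10000000; discarding the end carry (carry out of the top bit) leaves the 7-bit value 0000000, as required for x + (-x)



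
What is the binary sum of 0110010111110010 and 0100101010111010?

Add column by column from the right: bit + bit + carry-in; write the sum mod 2, carry 1 when the sum is 2 or 3.
carry:  1001111111100100
        0110010111110010
+       0100101010111010
------------------------
       01011000010101100
(the carry out of the leftmost column, 0, becomes the leading bit)
Decimal check:
  0110010111110010 = 16384 + 8192 + 1024 + 256 + 128 + 64 + 32 + 16 + 2 = 26098
  0100101010111010 = 16384 + 2048 + 512 + 128 + 32 + 16 + 8 + 2 = 19130
  26098 + 19130 = 45228, and 01011000010101100 = 32768 + 8192 + 4096 + 128 + 32 + 8 + 4 = 45228 ✓



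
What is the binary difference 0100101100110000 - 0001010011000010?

Method 1 - Direct subtraction (column by column from the right: bit − bit − borrow-in; if negative, add 2 and borrow 1 from the next column):
borrow: 0110100110011100
        0100101100110000
-       0001010011000010
------------------------
        0011011001101110

Method 2 - Add two's complement:
Two's complement of 0001010011000010: invert → 1110101100111101, add 1 → 1110101100111110
  0100101100110000
+ 1110101100111110
------------------
 10011011001101110  (end carry out of the top bit = 1)
Discarding the end carry: 0011011001101110
Decimal check:
  0100101100110000 = 16384 + 2048 + 512 + 256 + 32 + 16 = 19248
  0001010011000010 = 4096 + 1024 + 128 + 64 + 2 = 5314
  19248 - 5314 = 13934, and 0011011001101110 = 8192 + 4096 + 1024 + 512 + 64 + 32 + 8 + 4 + 2 = 13934 ✓



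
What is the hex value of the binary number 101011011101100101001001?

Group into 4-bit nibbles from right:
  1010 = A
  1101 = D
  1101 = D
  1001 = 9
  0100 = 4
  1001 = 9
Result: ADD949



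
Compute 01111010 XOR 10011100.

XOR: 1 when bits differ
  01111010
^ 10011100
----------
  11100110
Decimal: 122 ^ 156 = 230



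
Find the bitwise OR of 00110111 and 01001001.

OR: 1 when either bit is 1
  00110111
| 01001001
----------
  01111111
Decimal: 55 | 73 = 127



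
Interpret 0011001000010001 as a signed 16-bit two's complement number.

Binary: 0011001000010001
Sign bit: 0 (non-negative)
Read directly as an unsigned value:
0011001000010001 = 8192 + 4096 + 512 + 16 + 1 = 12817
Value: 12817



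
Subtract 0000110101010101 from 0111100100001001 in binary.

Method 1 - Direct subtraction (column by column from the right: bit − bit − borrow-in; if negative, add 2 and borrow 1 from the next column):
borrow: 0001111111101000
        0111100100001001
-       0000110101010101
------------------------
        0110101110110100

Method 2 - Add two's complement:
Two's complement of 0000110101010101: invert → 1111001010101010, add 1 → 1111001010101011
  0111100100001001
+ 1111001010101011
------------------
 10110101110110100  (end carry out of the top bit = 1)
Discarding the end carry: 0110101110110100
Decimal check:
  0111100100001001 = 16384 + 8192 + 4096 + 2048 + 256 + 8 + 1 = 30985
  0000110101010101 = 2048 + 1024 + 256 + 64 + 16 + 4 + 1 = 3413
  30985 - 3413 = 27572, and 0110101110110100 = 16384 + 8192 + 2048 + 512 + 256 + 128 + 32 + 16 + 4 = 27572 ✓



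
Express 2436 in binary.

Using repeated division by 2:
2436 ÷ 2 = 1218 remainder 0
1218 ÷ 2 = 609 remainder 0
609 ÷ 2 = 304 remainder 1
304 ÷ 2 = 152 remainder 0
152 ÷ 2 = 76 remainder 0
76 ÷ 2 = 38 remainder 0
38 ÷ 2 = 19 remainder 0
19 ÷ 2 = 9 remainder 1
9 ÷ 2 = 4 remainder 1
4 ÷ 2 = 2 remainder 0
2 ÷ 2 = 1 remainder 0
1 ÷ 2 = 0 remainder 1
Reading remainders bottom to top: 100110000100



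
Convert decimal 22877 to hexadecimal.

Using repeated division by 16 (digits 10–15 are A–F):
22877 ÷ 16 = 1429 remainder 13 (D)
1429 ÷ 16 = 89 remainder 5
89 ÷ 16 = 5 remainder 9
5 ÷ 16 = 0 remainder 5
Reading remainders bottom to top: 595D



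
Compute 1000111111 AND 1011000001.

AND: 1 only when both bits are 1
  1000111111
& 1011000001
------------
  1000000001
Decimal: 575 & 705 = 513



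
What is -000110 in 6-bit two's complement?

Original: 000110
Step 1 - Invert all bits: 111001
Step 2 - Add 1: 111010
Verification: 000110 + 111010 = 1000000; discarding the end carry (carry out of the top bit) leaves the 6-bit value 000000, as required for x + (-x)



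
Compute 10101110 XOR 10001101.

XOR: 1 when bits differ
  10101110
^ 10001101
----------
  00100011
Decimal: 174 ^ 141 = 35



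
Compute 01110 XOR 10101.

XOR: 1 when bits differ
  01110
^ 10101
-------
  11011
Decimal: 14 ^ 21 = 27



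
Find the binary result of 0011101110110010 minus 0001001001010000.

Method 1 - Direct subtraction (column by column from the right: bit − bit − borrow-in; if negative, add 2 and borrow 1 from the next column):
borrow: 0000000010000000
        0011101110110010
-       0001001001010000
------------------------
        0010100101100010

Method 2 - Add two's complement:
Two's complement of 0001001001010000: invert → 1110110110101111, add 1 → 1110110110110000
  0011101110110010
+ 1110110110110000
------------------
 10010100101100010  (end carry out of the top bit = 1)
Discarding the end carry: 0010100101100010
Decimal check:
  0011101110110010 = 8192 + 4096 + 2048 + 512 + 256 + 128 + 32 + 16 + 2 = 15282
  0001001001010000 = 4096 + 512 + 64 + 16 = 4688
  15282 - 4688 = 10594, and 0010100101100010 = 8192 + 2048 + 256 + 64 + 32 + 2 = 10594 ✓



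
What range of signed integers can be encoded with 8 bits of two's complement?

For 8-bit two's complement:
Minimum: -2^7 = -128
Maximum: 2^7 - 1 = 127



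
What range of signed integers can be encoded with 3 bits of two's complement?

For 3-bit two's complement:
Minimum: -2^2 = -4
Maximum: 2^2 - 1 = 3



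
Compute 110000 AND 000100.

AND: 1 only when both bits are 1
  110000
& 000100
--------
  000000
Decimal: 48 & 4 = 0



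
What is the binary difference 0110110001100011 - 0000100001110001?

Method 1 - Direct subtraction (column by column from the right: bit − bit − borrow-in; if negative, add 2 and borrow 1 from the next column):
borrow: 0000011111100000
        0110110001100011
-       0000100001110001
------------------------
        0110001111110010

Method 2 - Add two's complement:
Two's complement of 0000100001110001: invert → 1111011110001110, add 1 → 1111011110001111
  0110110001100011
+ 1111011110001111
------------------
 10110001111110010  (end carry out of the top bit = 1)
Discarding the end carry: 0110001111110010
Decimal check:
  0110110001100011 = 16384 + 8192 + 2048 + 1024 + 64 + 32 + 2 + 1 = 27747
  0000100001110001 = 2048 + 64 + 32 + 16 + 1 = 2161
  27747 - 2161 = 25586, and 0110001111110010 = 16384 + 8192 + 512 + 256 + 128 + 64 + 32 + 16 + 2 = 25586 ✓



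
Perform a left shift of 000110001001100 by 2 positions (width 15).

Original: 000110001001100 (decimal 3148)
Shift left by 2 positions
Append 2 zeros on the right
Result: 011000100110000 (decimal 12592)
Equivalent: 3148 << 2 = 3148 × 2^2 = 12592



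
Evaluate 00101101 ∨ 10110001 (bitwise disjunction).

OR: 1 when either bit is 1
  00101101
| 10110001
----------
  10111101
Decimal: 45 | 177 = 189



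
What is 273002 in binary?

Using repeated division by 2:
273002 ÷ 2 = 136501 remainder 0
136501 ÷ 2 = 68250 remainder 1
68250 ÷ 2 = 34125 remainder 0
34125 ÷ 2 = 17062 remainder 1
17062 ÷ 2 = 8531 remainder 0
8531 ÷ 2 = 4265 remainder 1
4265 ÷ 2 = 2132 remainder 1
2132 ÷ 2 = 1066 remainder 0
1066 ÷ 2 = 533 remainder 0
533 ÷ 2 = 266 remainder 1
266 ÷ 2 = 133 remainder 0
133 ÷ 2 = 66 remainder 1
66 ÷ 2 = 33 remainder 0
33 ÷ 2 = 16 remainder 1
16 ÷ 2 = 8 remainder 0
8 ÷ 2 = 4 remainder 0
4 ÷ 2 = 2 remainder 0
2 ÷ 2 = 1 remainder 0
1 ÷ 2 = 0 remainder 1
Reading remainders bottom to top: 1000010101001101010



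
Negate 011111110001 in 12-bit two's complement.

Original: 011111110001
Step 1 - Invert all bits: 100000001110
Step 2 - Add 1: 100000001111
Verification: 011111110001 + 100000001111 = 1000000000000; discarding the end carry (carry out of the top bit) leaves the 12-bit value 000000000000, as required for x + (-x)



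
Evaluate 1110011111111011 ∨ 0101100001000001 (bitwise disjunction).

OR: 1 when either bit is 1
  1110011111111011
| 0101100001000001
------------------
  1111111111111011
Decimal: 59387 | 22593 = 65531



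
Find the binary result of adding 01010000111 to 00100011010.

Add column by column from the right: bit + bit + carry-in; write the sum mod 2, carry 1 when the sum is 2 or 3.
carry:  00000111100
        01010000111
+       00100011010
-------------------
       001110100001
(the carry out of the leftmost column, 0, becomes the leading bit)
Decimal check:
  01010000111 = 512 + 128 + 4 + 2 + 1 = 647
  00100011010 = 256 + 16 + 8 + 2 = 282
  647 + 282 = 929, and 001110100001 = 512 + 256 + 128 + 32 + 1 = 929 ✓



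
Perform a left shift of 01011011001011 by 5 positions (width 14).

Original: 01011011001011 (decimal 5835)
Shift left by 5 positions
Append 5 zeros on the right and drop the 5 high bits that overflow the 14-bit width
Result: 01100101100000 (decimal 6496)
Equivalent: 5835 << 5 = 5835 × 2^5 = 186720, truncated to 14 bits = 6496



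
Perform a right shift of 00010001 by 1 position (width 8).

Original: 00010001 (decimal 17)
Shift right by 1 position
Drop the 1 low bit; fill with zero on the left
Result: 00001000 (decimal 8)
Equivalent: 17 >> 1 = 17 ÷ 2^1 = 8



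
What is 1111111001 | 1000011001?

OR: 1 when either bit is 1
  1111111001
| 1000011001
------------
  1111111001
Decimal: 1017 | 537 = 1017



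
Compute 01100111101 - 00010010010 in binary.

Method 1 - Direct subtraction (column by column from the right: bit − bit − borrow-in; if negative, add 2 and borrow 1 from the next column):
borrow: 00100000100
        01100111101
-       00010010010
-------------------
        01010101011

Method 2 - Add two's complement:
Two's complement of 00010010010: invert → 11101101101, add 1 → 11101101110
  01100111101
+ 11101101110
-------------
 101010101011  (end carry out of the top bit = 1)
Discarding the end carry: 01010101011
Decimal check:
  01100111101 = 512 + 256 + 32 + 16 + 8 + 4 + 1 = 829
  00010010010 = 128 + 16 + 2 = 146
  829 - 146 = 683, and 01010101011 = 512 + 128 + 32 + 8 + 2 + 1 = 683 ✓



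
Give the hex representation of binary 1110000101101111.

Group into 4-bit nibbles from right:
  1110 = E
  0001 = 1
  0110 = 6
  1111 = F
Result: E16F



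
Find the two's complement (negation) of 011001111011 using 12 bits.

Original: 011001111011
Step 1 - Invert all bits: 100110000100
Step 2 - Add 1: 100110000101
Verification: 011001111011 + 100110000101 = 1000000000000; discarding the end carry (carry out of the top bit) leaves the 12-bit value 000000000000, as required for x + (-x)



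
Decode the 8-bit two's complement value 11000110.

Binary: 11000110
Sign bit: 1 (negative)
Invert: 00111001
Add 1:  00111010
Magnitude: 00111010 = 32 + 16 + 8 + 2 = 58
Value: -58



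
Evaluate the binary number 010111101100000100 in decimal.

Sum of powers of 2 for each 1-bit:
2^2 + 2^8 + 2^9 + 2^11 + 2^12 + 2^13 + 2^14 + 2^16
= 4 + 256 + 512 + 2048 + 4096 + 8192 + 16384 + 65536
= 97028



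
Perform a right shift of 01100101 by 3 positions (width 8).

Original: 01100101 (decimal 101)
Shift right by 3 positions
Drop the 3 low bits; fill with zeros on the left
Result: 00001100 (decimal 12)
Equivalent: 101 >> 3 = 101 ÷ 2^3 = 12



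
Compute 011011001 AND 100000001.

AND: 1 only when both bits are 1
  011011001
& 100000001
-----------
  000000001
Decimal: 217 & 257 = 1



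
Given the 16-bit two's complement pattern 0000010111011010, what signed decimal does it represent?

Binary: 0000010111011010
Sign bit: 0 (non-negative)
Read directly as an unsigned value:
0000010111011010 = 1024 + 256 + 128 + 64 + 16 + 8 + 2 = 1498
Value: 1498



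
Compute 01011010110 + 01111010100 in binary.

Add column by column from the right: bit + bit + carry-in; write the sum mod 2, carry 1 when the sum is 2 or 3.
carry:  11110101000
        01011010110
+       01111010100
-------------------
       011010101010
(the carry out of the leftmost column, 0, becomes the leading bit)
Decimal check:
  01011010110 = 512 + 128 + 64 + 16 + 4 + 2 = 726
  01111010100 = 512 + 256 + 128 + 64 + 16 + 4 = 980
  726 + 980 = 1706, and 011010101010 = 1024 + 512 + 128 + 32 + 8 + 2 = 1706 ✓



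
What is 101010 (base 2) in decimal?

Sum of powers of 2 for each 1-bit:
2^1 + 2^3 + 2^5
= 2 + 8 + 32
= 42



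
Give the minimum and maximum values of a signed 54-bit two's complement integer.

For 54-bit two's complement:
Minimum: -2^53 = -9007199254740992
Maximum: 2^53 - 1 = 9007199254740991



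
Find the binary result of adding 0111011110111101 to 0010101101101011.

Add column by column from the right: bit + bit + carry-in; write the sum mod 2, carry 1 when the sum is 2 or 3.
carry:  1111111111111110
        0111011110111101
+       0010101101101011
------------------------
       01010001100101000
(the carry out of the leftmost column, 0, becomes the leading bit)
Decimal check:
  0111011110111101 = 16384 + 8192 + 4096 + 1024 + 512 + 256 + 128 + 32 + 16 + 8 + 4 + 1 = 30653
  0010101101101011 = 8192 + 2048 + 512 + 256 + 64 + 32 + 8 + 2 + 1 = 11115
  30653 + 11115 = 41768, and 01010001100101000 = 32768 + 8192 + 512 + 256 + 32 + 8 = 41768 ✓



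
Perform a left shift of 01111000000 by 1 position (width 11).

Original: 01111000000 (decimal 960)
Shift left by 1 position
Append 1 zero on the right
Result: 11110000000 (decimal 1920)
Equivalent: 960 << 1 = 960 × 2^1 = 1920



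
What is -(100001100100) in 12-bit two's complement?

Original (sign bit 1, negative): 100001100100
Step 1 - Invert all bits: 011110011011
Step 2 - Add 1: 011110011100
Verification: 100001100100 + 011110011100 = 1000000000000; discarding the end carry (carry out of the top bit) leaves the 12-bit value 000000000000, as required for x + (-x)



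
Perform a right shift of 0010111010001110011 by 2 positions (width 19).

Original: 0010111010001110011 (decimal 95347)
Shift right by 2 positions
Drop the 2 low bits; fill with zeros on the left
Result: 0000101110100011100 (decimal 23836)
Equivalent: 95347 >> 2 = 95347 ÷ 2^2 = 23836



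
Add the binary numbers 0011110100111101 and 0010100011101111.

Add column by column from the right: bit + bit + carry-in; write the sum mod 2, carry 1 when the sum is 2 or 3.
carry:  0111001111111110
        0011110100111101
+       0010100011101111
------------------------
       00110011000101100
(the carry out of the leftmost column, 0, becomes the leading bit)
Decimal check:
  0011110100111101 = 8192 + 4096 + 2048 + 1024 + 256 + 32 + 16 + 8 + 4 + 1 = 15677
  0010100011101111 = 8192 + 2048 + 128 + 64 + 32 + 8 + 4 + 2 + 1 = 10479
  15677 + 10479 = 26156, and 00110011000101100 = 16384 + 8192 + 1024 + 512 + 32 + 8 + 4 = 26156 ✓



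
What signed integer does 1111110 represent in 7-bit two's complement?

Binary: 1111110
Sign bit: 1 (negative)
Invert: 0000001
Add 1:  0000010
Magnitude: 0000010 = 2
Value: -2



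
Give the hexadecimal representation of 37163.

Using repeated division by 16 (digits 10–15 are A–F):
37163 ÷ 16 = 2322 remainder 11 (B)
2322 ÷ 16 = 145 remainder 2
145 ÷ 16 = 9 remainder 1
9 ÷ 16 = 0 remainder 9
Reading remainders bottom to top: 912B



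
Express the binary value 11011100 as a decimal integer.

Sum of powers of 2 for each 1-bit:
2^2 + 2^3 + 2^4 + 2^6 + 2^7
= 4 + 8 + 16 + 64 + 128
= 220



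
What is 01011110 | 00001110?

OR: 1 when either bit is 1
  01011110
| 00001110
----------
  01011110
Decimal: 94 | 14 = 94



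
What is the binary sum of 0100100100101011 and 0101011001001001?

Add column by column from the right: bit + bit + carry-in; write the sum mod 2, carry 1 when the sum is 2 or 3.
carry:  1000000000010110
        0100100100101011
+       0101011001001001
------------------------
       01001111101110100
(the carry out of the leftmost column, 0, becomes the leading bit)
Decimal check:
  0100100100101011 = 16384 + 2048 + 256 + 32 + 8 + 2 + 1 = 18731
  0101011001001001 = 16384 + 4096 + 1024 + 512 + 64 + 8 + 1 = 22089
  18731 + 22089 = 40820, and 01001111101110100 = 32768 + 4096 + 2048 + 1024 + 512 + 256 + 64 + 32 + 16 + 4 = 40820 ✓



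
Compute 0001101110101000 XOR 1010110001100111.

XOR: 1 when bits differ
  0001101110101000
^ 1010110001100111
------------------
  1011011111001111
Decimal: 7080 ^ 44135 = 47055



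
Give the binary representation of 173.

Using repeated division by 2:
173 ÷ 2 = 86 remainder 1
86 ÷ 2 = 43 remainder 0
43 ÷ 2 = 21 remainder 1
21 ÷ 2 = 10 remainder 1
10 ÷ 2 = 5 remainder 0
5 ÷ 2 = 2 remainder 1
2 ÷ 2 = 1 remainder 0
1 ÷ 2 = 0 remainder 1
Reading remainders bottom to top: 10101101



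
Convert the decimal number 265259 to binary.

Using repeated division by 2:
265259 ÷ 2 = 132629 remainder 1
132629 ÷ 2 = 66314 remainder 1
66314 ÷ 2 = 33157 remainder 0
33157 ÷ 2 = 16578 remainder 1
16578 ÷ 2 = 8289 remainder 0
8289 ÷ 2 = 4144 remainder 1
4144 ÷ 2 = 2072 remainder 0
2072 ÷ 2 = 1036 remainder 0
1036 ÷ 2 = 518 remainder 0
518 ÷ 2 = 259 remainder 0
259 ÷ 2 = 129 remainder 1
129 ÷ 2 = 64 remainder 1
64 ÷ 2 = 32 remainder 0
32 ÷ 2 = 16 remainder 0
16 ÷ 2 = 8 remainder 0
8 ÷ 2 = 4 remainder 0
4 ÷ 2 = 2 remainder 0
2 ÷ 2 = 1 remainder 0
1 ÷ 2 = 0 remainder 1
Reading remainders bottom to top: 1000000110000101011



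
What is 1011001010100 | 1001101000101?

OR: 1 when either bit is 1
  1011001010100
| 1001101000101
---------------
  1011101010101
Decimal: 5716 | 4933 = 5973



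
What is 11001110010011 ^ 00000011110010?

XOR: 1 when bits differ
  11001110010011
^ 00000011110010
----------------
  11001101100001
Decimal: 13203 ^ 242 = 13153



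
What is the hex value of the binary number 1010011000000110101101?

Group into 4-bit nibbles from right:
  0010 = 2
  1001 = 9
  1000 = 8
  0001 = 1
  1010 = A
  1101 = D
Result: 2981AD



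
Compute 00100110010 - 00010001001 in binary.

Method 1 - Direct subtraction (column by column from the right: bit − bit − borrow-in; if negative, add 2 and borrow 1 from the next column):
borrow: 00100010010
        00100110010
-       00010001001
-------------------
        00010101001

Method 2 - Add two's complement:
Two's complement of 00010001001: invert → 11101110110, add 1 → 11101110111
  00100110010
+ 11101110111
-------------
 100010101001  (end carry out of the top bit = 1)
Discarding the end carry: 00010101001
Decimal check:
  00100110010 = 256 + 32 + 16 + 2 = 306
  00010001001 = 128 + 8 + 1 = 137
  306 - 137 = 169, and 00010101001 = 128 + 32 + 8 + 1 = 169 ✓



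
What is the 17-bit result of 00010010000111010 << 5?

Original: 00010010000111010 (decimal 9274)
Shift left by 5 positions
Append 5 zeros on the right and drop the 5 high bits that overflow the 17-bit width
Result: 01000011101000000 (decimal 34624)
Equivalent: 9274 << 5 = 9274 × 2^5 = 296768, truncated to 17 bits = 34624



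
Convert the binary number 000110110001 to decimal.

Sum of powers of 2 for each 1-bit:
2^0 + 2^4 + 2^5 + 2^7 + 2^8
= 1 + 16 + 32 + 128 + 256
= 433



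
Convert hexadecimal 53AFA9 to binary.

Convert each hex digit to 4 bits:
  5 = 0101
  3 = 0011
  A = 1010
  F = 1111
  A = 1010
  9 = 1001
Concatenate: 010100111010111110101001



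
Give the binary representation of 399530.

Using repeated division by 2:
399530 ÷ 2 = 199765 remainder 0
199765 ÷ 2 = 99882 remainder 1
99882 ÷ 2 = 49941 remainder 0
49941 ÷ 2 = 24970 remainder 1
24970 ÷ 2 = 12485 remainder 0
12485 ÷ 2 = 6242 remainder 1
6242 ÷ 2 = 3121 remainder 0
3121 ÷ 2 = 1560 remainder 1
1560 ÷ 2 = 780 remainder 0
780 ÷ 2 = 390 remainder 0
390 ÷ 2 = 195 remainder 0
195 ÷ 2 = 97 remainder 1
97 ÷ 2 = 48 remainder 1
48 ÷ 2 = 24 remainder 0
24 ÷ 2 = 12 remainder 0
12 ÷ 2 = 6 remainder 0
6 ÷ 2 = 3 remainder 0
3 ÷ 2 = 1 remainder 1
1 ÷ 2 = 0 remainder 1
Reading remainders bottom to top: 1100001100010101010



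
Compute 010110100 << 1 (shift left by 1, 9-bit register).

Original: 010110100 (decimal 180)
Shift left by 1 position
Append 1 zero on the right
Result: 101101000 (decimal 360)
Equivalent: 180 << 1 = 180 × 2^1 = 360



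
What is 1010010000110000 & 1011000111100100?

AND: 1 only when both bits are 1
  1010010000110000
& 1011000111100100
------------------
  1010000000100000
Decimal: 42032 & 45540 = 40992



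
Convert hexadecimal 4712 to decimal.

Expand by place value (powers of 16):
4712 = 4 × 16^3 + 7 × 16^2 + 1 × 16^1 + 2 × 16^0
= 4 × 4096 + 7 × 256 + 1 × 16 + 2 × 1
= 16384 + 1792 + 16 + 2
= 18194



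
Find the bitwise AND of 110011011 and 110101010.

AND: 1 only when both bits are 1
  110011011
& 110101010
-----------
  110001010
Decimal: 411 & 426 = 394



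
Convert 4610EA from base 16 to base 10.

Expand by place value (powers of 16):
Digit values: E = 14, A = 10
4610EA = 4 × 16^5 + 6 × 16^4 + 1 × 16^3 + 0 × 16^2 + 14 × 16^1 + 10 × 16^0
= 4 × 1048576 + 6 × 65536 + 1 × 4096 + 0 × 256 + 14 × 16 + 10 × 1
= 4194304 + 393216 + 4096 + 0 + 224 + 10
= 4591850

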